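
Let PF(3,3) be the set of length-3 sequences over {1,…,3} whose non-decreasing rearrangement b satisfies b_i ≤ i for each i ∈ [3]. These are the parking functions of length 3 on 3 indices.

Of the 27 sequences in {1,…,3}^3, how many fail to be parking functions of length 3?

11

#PF = (4−3)·4^(3−1) = 1 · 16 = 16
Example (3,3,2) → sorted (2,3,3): b_1=2>1, not a PF.
So 27 − 16 = 11 fail.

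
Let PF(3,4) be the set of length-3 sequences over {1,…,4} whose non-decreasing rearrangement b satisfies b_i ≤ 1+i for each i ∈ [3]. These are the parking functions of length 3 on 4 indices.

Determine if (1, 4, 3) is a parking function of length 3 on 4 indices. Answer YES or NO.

YES

Order a: b = (1, 3, 4).
  b_1=1 ≤ 2
  b_2=3 ≤ 3
  b_3=4 ≤ 4
All bounds hold ⇒ YES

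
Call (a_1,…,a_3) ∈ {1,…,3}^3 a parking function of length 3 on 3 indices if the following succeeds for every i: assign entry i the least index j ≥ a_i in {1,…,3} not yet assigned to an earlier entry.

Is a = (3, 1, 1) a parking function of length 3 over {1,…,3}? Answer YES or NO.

YES

Sorted: b = (1, 1, 3).
  b_1=1 ≤ 1
  b_2=1 ≤ 2
  b_3=3 ≤ 3
All bounds hold ⇒ YES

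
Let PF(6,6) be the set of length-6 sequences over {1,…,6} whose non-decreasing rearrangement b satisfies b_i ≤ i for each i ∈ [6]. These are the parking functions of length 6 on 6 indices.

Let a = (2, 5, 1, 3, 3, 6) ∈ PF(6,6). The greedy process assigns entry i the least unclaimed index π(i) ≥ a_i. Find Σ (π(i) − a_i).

1

Σπ = 21 ({1..6} each once); Σa = 2+5+1+3+3+6 = 20; disp = 21−20 = 1.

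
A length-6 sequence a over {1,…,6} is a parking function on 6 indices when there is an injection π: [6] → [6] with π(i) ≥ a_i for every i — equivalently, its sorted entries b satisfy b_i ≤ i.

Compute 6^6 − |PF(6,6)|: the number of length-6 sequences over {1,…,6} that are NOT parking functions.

|PF(6,6)| = 1·7^5 = 1×16807 = 16807 (Pollak)
Example (5,6,5,4,5,5) → sorted (4,5,5,5,5,6): b_1=4>1, not a PF.
So 46656 − 16807 = 29849 fail.

29849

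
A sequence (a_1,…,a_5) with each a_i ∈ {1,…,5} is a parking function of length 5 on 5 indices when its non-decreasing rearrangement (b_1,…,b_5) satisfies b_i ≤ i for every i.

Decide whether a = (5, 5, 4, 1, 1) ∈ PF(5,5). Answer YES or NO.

NO

Order a: b = (1, 1, 4, 5, 5).
  b_1=1 ≤ 1
  b_2=1 ≤ 2
  b_3=4 > 3
  fails at i=3 ⇒ NO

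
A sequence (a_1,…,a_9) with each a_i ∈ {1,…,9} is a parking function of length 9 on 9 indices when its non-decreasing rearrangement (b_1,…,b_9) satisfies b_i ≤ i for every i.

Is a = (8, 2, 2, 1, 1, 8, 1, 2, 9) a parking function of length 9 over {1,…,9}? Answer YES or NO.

NO

Rearranged: b = (1, 1, 1, 2, 2, 2, 8, 8, 9).
  b_1=1 ≤ 1
  b_2=1 ≤ 2
  b_3=1 ≤ 3
  b_4=2 ≤ 4
  b_5=2 ≤ 5
  b_6=2 ≤ 6
  b_7=8 > 7
  fails at i=7 ⇒ NO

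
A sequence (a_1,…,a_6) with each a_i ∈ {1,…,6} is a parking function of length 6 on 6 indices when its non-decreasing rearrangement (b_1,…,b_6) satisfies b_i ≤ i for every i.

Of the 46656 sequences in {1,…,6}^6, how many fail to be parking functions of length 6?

29849

#PF = 1·7^5 = 1×16807 = 16807
One tuple (5,2,4,2,3,5) → sorted (2,2,3,4,5,5): b_1=2>1, not a PF.
Total 46656; non-PF = 46656−16807 = 29849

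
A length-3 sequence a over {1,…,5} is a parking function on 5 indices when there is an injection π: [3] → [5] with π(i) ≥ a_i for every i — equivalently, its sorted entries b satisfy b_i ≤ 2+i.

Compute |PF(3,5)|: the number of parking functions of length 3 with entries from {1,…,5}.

Count = 3·6^2 = 3×36 = 108 [KW]
Example (2,1,3) → sorted (1,2,3): b_i ≤ 2+i ∀i, a PF.

108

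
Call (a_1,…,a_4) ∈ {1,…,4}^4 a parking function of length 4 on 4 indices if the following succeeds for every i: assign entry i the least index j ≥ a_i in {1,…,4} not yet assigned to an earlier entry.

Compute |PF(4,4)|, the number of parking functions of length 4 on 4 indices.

#PF = (4−4+1)·(4+1)^(4−1) = 1·125 = 125 (Konheim–Weiss)
E.g. (1,2,1,2) → sorted (1,1,2,2): b_i ≤ i ∀i, a PF.

125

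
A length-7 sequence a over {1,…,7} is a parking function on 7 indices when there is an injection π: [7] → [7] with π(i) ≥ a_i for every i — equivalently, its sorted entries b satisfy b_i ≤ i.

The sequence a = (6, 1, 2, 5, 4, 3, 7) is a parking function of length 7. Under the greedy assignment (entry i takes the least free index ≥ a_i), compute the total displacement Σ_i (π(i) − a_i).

0

Σπ(i) = 1+…+7 = 28; Σa = 6+1+2+5+4+3+7 = 28; disp = 28−28 = 0.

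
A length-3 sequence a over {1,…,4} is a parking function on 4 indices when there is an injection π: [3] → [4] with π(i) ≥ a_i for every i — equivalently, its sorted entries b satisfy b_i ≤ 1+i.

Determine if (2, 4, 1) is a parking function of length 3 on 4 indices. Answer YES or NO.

YES

Order a: b = (1, 2, 4).
  b_1=1 ≤ 2
  b_2=2 ≤ 3
  b_3=4 ≤ 4
All bounds hold ⇒ YES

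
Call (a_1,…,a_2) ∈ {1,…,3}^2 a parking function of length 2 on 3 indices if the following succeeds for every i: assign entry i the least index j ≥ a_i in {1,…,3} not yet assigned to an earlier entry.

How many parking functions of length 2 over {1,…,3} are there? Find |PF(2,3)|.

Count = 2·4^1 = 2 · 4 = 8 (Konheim–Weiss)
Example (1,2) → sorted (1,2): b_i ≤ 1+i ∀i, a PF.

8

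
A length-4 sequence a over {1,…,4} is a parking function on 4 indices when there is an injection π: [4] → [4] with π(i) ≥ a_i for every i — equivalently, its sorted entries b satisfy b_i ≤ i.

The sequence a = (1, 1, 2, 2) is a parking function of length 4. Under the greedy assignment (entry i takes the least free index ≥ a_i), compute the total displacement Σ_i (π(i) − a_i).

Σπ(i) = 1+…+4 = 10; Σa = 1+1+2+2 = 6; disp = 10−6 = 4.

4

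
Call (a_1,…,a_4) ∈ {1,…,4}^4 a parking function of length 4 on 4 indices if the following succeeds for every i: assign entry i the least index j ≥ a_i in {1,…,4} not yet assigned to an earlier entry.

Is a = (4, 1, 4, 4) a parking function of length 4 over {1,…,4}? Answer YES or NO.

Sorted: b = (1, 4, 4, 4).
  b_1=1 ≤ 1
  b_2=4 > 2
  fails at i=2 ⇒ NO

NO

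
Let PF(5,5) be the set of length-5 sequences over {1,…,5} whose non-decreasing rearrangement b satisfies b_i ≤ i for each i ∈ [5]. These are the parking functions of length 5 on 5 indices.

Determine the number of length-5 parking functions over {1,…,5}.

1296

#PF = (5+1−5)·(5+1)^{5−1} = 1×1296 = 1296
Example (1,3,1,2,4) → sorted (1,1,2,3,4): b_i ≤ i ∀i, a PF.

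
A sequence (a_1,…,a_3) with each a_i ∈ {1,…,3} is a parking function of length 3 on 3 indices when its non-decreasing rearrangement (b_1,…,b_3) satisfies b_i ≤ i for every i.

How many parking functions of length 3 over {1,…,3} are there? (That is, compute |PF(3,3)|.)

16

|PF| = 1·4^2 = 1 · 16 = 16 (Pollak)
Example (1,1,1) → sorted (1,1,1): b_i ≤ i ∀i, a PF.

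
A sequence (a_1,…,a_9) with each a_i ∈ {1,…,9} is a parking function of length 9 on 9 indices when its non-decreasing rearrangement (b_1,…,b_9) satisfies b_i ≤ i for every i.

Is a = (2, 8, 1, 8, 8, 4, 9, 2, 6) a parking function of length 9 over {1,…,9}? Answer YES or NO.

NO

Order a: b = (1, 2, 2, 4, 6, 8, 8, 8, 9).
  b_1=1 ≤ 1
  b_2=2 ≤ 2
  b_3=2 ≤ 3
  b_4=4 ≤ 4
  b_5=6 > 5
  fails at i=5 ⇒ NO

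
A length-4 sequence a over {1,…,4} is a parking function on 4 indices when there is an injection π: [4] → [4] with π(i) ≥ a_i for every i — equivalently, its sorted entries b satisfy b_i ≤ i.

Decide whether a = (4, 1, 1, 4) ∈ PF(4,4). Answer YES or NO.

NO

Sorted: b = (1, 1, 4, 4).
  b_1=1 ≤ 1
  b_2=1 ≤ 2
  b_3=4 > 3
  fails at i=3 ⇒ NO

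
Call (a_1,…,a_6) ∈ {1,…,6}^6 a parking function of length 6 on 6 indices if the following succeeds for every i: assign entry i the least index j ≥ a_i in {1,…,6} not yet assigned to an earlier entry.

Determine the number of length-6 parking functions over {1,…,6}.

16807

Count = (6−6+1)·(6+1)^(6−1) = 1 · 16807 = 16807 (Pollak)
E.g. (1,3,4,5,6,2) → sorted (1,2,3,4,5,6): b_i ≤ i ∀i, a PF.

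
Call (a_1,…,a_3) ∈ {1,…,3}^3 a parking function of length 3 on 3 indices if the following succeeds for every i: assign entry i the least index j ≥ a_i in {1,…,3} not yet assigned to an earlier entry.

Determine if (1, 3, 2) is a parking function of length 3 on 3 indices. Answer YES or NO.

Sorted: b = (1, 2, 3).
  b_1=1 ≤ 1
  b_2=2 ≤ 2
  b_3=3 ≤ 3
All bounds hold ⇒ YES

YES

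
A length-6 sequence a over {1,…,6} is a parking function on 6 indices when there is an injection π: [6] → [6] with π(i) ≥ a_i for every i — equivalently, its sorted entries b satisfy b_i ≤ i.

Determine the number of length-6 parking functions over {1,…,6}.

|PF| = (7−6)·7^(6−1) = 1·16807 = 16807
Check (4,1,3,1,5,6) → sorted (1,1,3,4,5,6): b_i ≤ i ∀i, a PF.

16807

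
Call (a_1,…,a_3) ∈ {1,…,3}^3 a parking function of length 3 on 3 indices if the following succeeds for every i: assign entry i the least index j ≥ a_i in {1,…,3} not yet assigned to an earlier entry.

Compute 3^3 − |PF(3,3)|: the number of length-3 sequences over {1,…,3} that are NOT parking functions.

#PF = (3−3+1)·(3+1)^(3−1) = 1 · 16 = 16 [KW]
Example (3,3,3) → sorted (3,3,3): b_1=3>1, not a PF.
So 27 − 16 = 11 fail.

11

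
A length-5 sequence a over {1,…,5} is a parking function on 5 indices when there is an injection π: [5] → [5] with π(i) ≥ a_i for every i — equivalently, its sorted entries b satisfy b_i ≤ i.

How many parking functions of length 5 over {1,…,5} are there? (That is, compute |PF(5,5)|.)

|PF(5,5)| = (6−5)·6^(5−1) = 1×1296 = 1296
E.g. (4,1,1,1,2) → sorted (1,1,1,2,4): b_i ≤ i ∀i, a PF.

1296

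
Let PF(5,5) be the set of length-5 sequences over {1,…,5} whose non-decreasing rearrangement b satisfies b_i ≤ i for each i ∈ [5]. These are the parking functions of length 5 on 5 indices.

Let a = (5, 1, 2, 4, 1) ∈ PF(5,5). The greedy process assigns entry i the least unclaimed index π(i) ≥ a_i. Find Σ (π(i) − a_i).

Σπ(i) = 1+…+5 = 15; Σa = 5+1+2+4+1 = 13; disp = 15−13 = 2.

2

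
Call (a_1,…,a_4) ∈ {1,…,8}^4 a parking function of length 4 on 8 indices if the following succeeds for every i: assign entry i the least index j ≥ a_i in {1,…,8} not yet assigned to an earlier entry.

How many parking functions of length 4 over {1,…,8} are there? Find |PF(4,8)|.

|PF| = 5·9^3 = 5·729 = 3645 (Konheim–Weiss)
Example (2,7,4,6) → sorted (2,4,6,7): b_i ≤ 4+i ∀i, a PF.

3645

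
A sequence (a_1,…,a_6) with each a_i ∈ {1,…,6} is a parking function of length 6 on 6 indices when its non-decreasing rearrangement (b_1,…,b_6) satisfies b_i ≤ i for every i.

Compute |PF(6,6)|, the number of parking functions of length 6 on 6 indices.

|PF(6,6)| = (6+1−6)·(6+1)^{6−1} = 1·16807 = 16807 (Pollak)
E.g. (5,1,2,4,5,1) → sorted (1,1,2,4,5,5): b_i ≤ i ∀i, a PF.

16807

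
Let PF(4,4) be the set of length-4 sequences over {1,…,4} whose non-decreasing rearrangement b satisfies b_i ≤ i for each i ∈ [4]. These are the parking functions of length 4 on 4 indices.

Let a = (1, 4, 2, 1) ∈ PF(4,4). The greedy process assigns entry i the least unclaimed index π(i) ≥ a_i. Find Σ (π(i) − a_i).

2

Σπ = 10 ({1..4} each once); Σa = 1+4+2+1 = 8; disp = 10−8 = 2.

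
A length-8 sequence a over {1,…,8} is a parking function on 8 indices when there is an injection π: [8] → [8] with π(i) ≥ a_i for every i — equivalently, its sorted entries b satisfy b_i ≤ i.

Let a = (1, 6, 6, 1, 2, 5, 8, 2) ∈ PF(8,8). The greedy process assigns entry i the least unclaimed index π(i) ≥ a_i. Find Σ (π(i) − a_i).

Σπ(i) = 1+…+8 = 36; Σa = 1+6+6+1+2+5+8+2 = 31; disp = 36−31 = 5.

5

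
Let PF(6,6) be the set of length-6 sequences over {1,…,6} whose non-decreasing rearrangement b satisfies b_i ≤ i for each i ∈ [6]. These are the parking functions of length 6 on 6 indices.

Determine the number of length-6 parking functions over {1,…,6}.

#PF = (6−6+1)·(6+1)^(6−1) = 1 · 16807 = 16807 (Konheim–Weiss)
One tuple (3,1,2,1,2,5) → sorted (1,1,2,2,3,5): b_i ≤ i ∀i, a PF.

16807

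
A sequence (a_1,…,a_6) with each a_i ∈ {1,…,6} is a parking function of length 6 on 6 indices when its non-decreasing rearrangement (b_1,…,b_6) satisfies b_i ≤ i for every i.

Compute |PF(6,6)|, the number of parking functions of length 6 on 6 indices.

Count = (6−6+1)·(6+1)^(6−1) = 1·16807 = 16807
E.g. (2,2,5,1,6,3) → sorted (1,2,2,3,5,6): b_i ≤ i ∀i, a PF.

16807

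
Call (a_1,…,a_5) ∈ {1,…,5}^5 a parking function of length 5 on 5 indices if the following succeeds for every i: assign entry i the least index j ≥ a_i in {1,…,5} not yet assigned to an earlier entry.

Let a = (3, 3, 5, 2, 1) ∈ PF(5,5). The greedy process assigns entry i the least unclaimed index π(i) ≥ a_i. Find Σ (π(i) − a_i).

1

Σπ = 15 ({1..5} each once); Σa = 3+3+5+2+1 = 14; disp = 15−14 = 1.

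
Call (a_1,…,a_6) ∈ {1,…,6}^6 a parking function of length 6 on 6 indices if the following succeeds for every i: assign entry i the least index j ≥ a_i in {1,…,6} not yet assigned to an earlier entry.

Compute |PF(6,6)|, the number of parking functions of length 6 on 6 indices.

#PF = (6−6+1)·(6+1)^(6−1) = 1×16807 = 16807 (Pollak)
One tuple (1,4,2,1,6,5) → sorted (1,1,2,4,5,6): b_i ≤ i ∀i, a PF.

16807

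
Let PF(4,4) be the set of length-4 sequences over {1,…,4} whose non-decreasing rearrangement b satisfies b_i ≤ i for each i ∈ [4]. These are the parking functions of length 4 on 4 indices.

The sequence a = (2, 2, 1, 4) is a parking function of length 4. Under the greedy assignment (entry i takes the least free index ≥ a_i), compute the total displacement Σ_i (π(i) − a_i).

Σπ = 4·5/2 = 10 (π permutes [4]); Σa = 2+2+1+4 = 9; disp = 10−9 = 1.

1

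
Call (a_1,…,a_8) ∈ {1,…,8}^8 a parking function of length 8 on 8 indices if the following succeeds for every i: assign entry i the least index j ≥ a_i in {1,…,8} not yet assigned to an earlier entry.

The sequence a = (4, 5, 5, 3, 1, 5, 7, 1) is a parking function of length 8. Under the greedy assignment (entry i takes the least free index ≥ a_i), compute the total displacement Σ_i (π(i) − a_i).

Σπ = 36 ({1..8} each once); Σa = 4+5+5+3+1+5+7+1 = 31; disp = 36−31 = 5.

5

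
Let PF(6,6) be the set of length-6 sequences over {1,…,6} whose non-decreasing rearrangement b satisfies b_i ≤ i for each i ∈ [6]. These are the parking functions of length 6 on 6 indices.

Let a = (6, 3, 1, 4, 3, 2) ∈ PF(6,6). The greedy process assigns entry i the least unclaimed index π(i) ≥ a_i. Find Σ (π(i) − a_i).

2

Σπ(i) = 1+…+6 = 21; Σa = 6+3+1+4+3+2 = 19; disp = 21−19 = 2.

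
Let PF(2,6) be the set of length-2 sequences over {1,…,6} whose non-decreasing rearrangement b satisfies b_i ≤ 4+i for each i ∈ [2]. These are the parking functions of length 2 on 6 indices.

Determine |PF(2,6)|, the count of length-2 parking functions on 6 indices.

#PF = (6−2+1)·(6+1)^(2−1) = 5·7 = 35
One tuple (2,1) → sorted (1,2): b_i ≤ 4+i ∀i, a PF.

35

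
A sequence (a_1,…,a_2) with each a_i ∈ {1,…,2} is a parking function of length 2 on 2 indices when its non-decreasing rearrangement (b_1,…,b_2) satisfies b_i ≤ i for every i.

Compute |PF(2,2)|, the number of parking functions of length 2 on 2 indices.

3

#PF = (3−2)·3^(2−1) = 1×3 = 3 [KW]
E.g. (1,2) → sorted (1,2): b_i ≤ i ∀i, a PF.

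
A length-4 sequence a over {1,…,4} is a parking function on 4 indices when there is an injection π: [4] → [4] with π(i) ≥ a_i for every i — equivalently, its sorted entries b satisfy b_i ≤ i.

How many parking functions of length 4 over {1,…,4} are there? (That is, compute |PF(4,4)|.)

#PF = 1·5^3 = 1×125 = 125 [KW]
E.g. (1,1,2,1) → sorted (1,1,1,2): b_i ≤ i ∀i, a PF.

125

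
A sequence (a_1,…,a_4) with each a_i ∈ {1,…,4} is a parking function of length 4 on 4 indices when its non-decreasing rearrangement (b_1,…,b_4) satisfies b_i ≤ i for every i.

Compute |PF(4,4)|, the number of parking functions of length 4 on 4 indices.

125

#PF = (4−4+1)·(4+1)^(4−1) = 1·125 = 125
E.g. (2,3,4,1) → sorted (1,2,3,4): b_i ≤ i ∀i, a PF.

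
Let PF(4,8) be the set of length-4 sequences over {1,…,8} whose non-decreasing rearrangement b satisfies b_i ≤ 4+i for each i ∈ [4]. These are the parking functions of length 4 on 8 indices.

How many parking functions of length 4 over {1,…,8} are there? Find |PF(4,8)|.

3645

|PF| = (8−4+1)·(8+1)^(4−1) = 5 · 729 = 3645 (Konheim–Weiss)
One tuple (4,4,5,5) → sorted (4,4,5,5): b_i ≤ 4+i ∀i, a PF.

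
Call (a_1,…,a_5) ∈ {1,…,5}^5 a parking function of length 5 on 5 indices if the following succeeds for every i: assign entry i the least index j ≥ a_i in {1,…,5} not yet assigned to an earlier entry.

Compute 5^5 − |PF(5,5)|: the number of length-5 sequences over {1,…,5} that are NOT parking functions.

1829

#PF = 1·6^4 = 1 · 1296 = 1296 (Konheim–Weiss)
Example (3,5,4,4,3) → sorted (3,3,4,4,5): b_1=3>1, not a PF.
5^5 − 1296 = 3125 − 1296 = 1829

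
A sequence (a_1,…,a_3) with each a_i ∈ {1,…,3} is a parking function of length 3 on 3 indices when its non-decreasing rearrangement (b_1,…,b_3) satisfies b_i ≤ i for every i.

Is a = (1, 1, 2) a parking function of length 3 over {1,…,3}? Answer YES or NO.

YES

Rearranged: b = (1, 1, 2).
  b_1=1 ≤ 1
  b_2=1 ≤ 2
  b_3=2 ≤ 3
All bounds hold ⇒ YES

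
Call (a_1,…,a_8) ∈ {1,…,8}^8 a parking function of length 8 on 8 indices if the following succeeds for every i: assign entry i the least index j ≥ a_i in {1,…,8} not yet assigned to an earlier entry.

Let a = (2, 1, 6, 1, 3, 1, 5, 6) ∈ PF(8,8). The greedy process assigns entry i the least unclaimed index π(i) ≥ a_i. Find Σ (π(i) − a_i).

11

Σπ(i) = 1+…+8 = 36; Σa = 2+1+6+1+3+1+5+6 = 25; disp = 36−25 = 11.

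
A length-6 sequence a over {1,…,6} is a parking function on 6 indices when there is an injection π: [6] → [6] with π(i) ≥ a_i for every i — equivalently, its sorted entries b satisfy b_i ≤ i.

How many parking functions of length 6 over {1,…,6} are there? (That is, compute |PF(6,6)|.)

16807

#PF = (6+1−6)·(6+1)^{6−1} = 1×16807 = 16807 [KW]
Check (3,6,2,2,3,1) → sorted (1,2,2,3,3,6): b_i ≤ i ∀i, a PF.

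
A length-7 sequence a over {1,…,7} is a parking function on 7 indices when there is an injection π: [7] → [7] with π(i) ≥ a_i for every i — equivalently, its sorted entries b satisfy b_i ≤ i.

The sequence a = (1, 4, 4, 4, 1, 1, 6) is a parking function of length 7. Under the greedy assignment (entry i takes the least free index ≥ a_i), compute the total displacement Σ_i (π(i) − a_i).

Σπ = 28 ({1..7} each once); Σa = 1+4+4+4+1+1+6 = 21; disp = 28−21 = 7.

7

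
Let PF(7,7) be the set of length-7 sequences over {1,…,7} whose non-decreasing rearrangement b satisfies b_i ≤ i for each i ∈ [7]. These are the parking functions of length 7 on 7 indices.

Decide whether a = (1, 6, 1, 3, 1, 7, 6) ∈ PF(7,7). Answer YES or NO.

NO

Rearranged: b = (1, 1, 1, 3, 6, 6, 7).
  b_1=1 ≤ 1
  b_2=1 ≤ 2
  b_3=1 ≤ 3
  b_4=3 ≤ 4
  b_5=6 > 5
  fails at i=5 ⇒ NO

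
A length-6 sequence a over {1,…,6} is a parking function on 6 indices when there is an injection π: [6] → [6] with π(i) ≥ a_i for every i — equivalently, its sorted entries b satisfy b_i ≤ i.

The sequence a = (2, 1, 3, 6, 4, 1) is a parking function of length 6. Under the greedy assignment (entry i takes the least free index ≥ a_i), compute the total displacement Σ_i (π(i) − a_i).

4

Σπ = 21 ({1..6} each once); Σa = 2+1+3+6+4+1 = 17; disp = 21−17 = 4.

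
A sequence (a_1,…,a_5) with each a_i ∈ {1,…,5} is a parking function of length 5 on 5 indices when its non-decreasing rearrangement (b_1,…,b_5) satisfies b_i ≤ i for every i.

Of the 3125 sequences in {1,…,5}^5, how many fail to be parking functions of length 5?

1829

|PF(5,5)| = (5−5+1)·(5+1)^(5−1) = 1 · 1296 = 1296 (Pollak)
Example (5,3,5,5,4) → sorted (3,4,5,5,5): b_1=3>1, not a PF.
5^5 − 1296 = 3125 − 1296 = 1829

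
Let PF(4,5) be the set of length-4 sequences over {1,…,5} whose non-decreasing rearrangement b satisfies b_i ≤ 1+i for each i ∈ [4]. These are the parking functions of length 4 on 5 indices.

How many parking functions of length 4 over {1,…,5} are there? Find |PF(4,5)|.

432

#PF = 2·6^3 = 2·216 = 432
Check (1,4,3,3) → sorted (1,3,3,4): b_i ≤ 1+i ∀i, a PF.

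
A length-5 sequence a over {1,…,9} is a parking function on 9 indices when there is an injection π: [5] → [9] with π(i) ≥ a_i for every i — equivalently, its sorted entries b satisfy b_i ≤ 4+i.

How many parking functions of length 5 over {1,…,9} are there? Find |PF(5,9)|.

50000

|PF(5,9)| = (9+1−5)·(9+1)^{5−1} = 5×10000 = 50000 (Pollak)
One tuple (7,4,2,2,8) → sorted (2,2,4,7,8): b_i ≤ 4+i ∀i, a PF.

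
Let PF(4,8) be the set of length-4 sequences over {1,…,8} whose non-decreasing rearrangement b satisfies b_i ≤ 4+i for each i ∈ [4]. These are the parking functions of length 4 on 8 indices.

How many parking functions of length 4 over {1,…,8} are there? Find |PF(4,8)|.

3645

Count = (8+1−4)·(8+1)^{4−1} = 5 · 729 = 3645 (Konheim–Weiss)
Check (5,5,4,8) → sorted (4,5,5,8): b_i ≤ 4+i ∀i, a PF.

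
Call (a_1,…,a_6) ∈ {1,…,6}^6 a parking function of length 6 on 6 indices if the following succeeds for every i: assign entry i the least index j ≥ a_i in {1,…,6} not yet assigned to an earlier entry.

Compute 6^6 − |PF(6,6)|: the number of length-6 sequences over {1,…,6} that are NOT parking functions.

#PF = (6−6+1)·(6+1)^(6−1) = 1·16807 = 16807 [KW]
Check (1,6,2,4,6,6) → sorted (1,2,4,6,6,6): b_3=4>3, not a PF.
6^6 − 16807 = 46656 − 16807 = 29849

29849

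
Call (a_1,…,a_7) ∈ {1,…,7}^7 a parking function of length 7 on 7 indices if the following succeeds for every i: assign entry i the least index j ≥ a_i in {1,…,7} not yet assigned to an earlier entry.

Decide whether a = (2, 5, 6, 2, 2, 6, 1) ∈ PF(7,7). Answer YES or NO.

YES

Rearranged: b = (1, 2, 2, 2, 5, 6, 6).
  b_1=1 ≤ 1
  b_2=2 ≤ 2
  b_3=2 ≤ 3
  b_4=2 ≤ 4
  b_5=5 ≤ 5
  b_6=6 ≤ 6
  b_7=6 ≤ 7
All bounds hold ⇒ YES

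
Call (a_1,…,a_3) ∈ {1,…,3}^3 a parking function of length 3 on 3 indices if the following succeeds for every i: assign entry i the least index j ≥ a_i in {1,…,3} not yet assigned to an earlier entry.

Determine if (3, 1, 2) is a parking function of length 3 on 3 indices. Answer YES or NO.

Rearranged: b = (1, 2, 3).
  b_1=1 ≤ 1
  b_2=2 ≤ 2
  b_3=3 ≤ 3
All bounds hold ⇒ YES

YES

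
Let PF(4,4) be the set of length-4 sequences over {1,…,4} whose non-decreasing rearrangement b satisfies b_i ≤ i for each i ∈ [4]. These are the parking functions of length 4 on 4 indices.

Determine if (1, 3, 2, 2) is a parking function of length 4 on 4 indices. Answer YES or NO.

YES

Rearranged: b = (1, 2, 2, 3).
  b_1=1 ≤ 1
  b_2=2 ≤ 2
  b_3=2 ≤ 3
  b_4=3 ≤ 4
All bounds hold ⇒ YES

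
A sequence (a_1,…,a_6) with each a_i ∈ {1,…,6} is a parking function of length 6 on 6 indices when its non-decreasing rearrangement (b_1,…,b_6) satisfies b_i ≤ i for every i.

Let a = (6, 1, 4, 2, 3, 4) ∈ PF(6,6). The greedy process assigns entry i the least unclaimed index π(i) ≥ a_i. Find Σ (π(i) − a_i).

Σπ = 21 ({1..6} each once); Σa = 6+1+4+2+3+4 = 20; disp = 21−20 = 1.

1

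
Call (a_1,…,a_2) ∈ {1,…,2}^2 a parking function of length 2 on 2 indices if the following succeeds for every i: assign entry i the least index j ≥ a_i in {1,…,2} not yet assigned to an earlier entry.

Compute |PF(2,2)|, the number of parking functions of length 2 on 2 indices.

Count = (2−2+1)·(2+1)^(2−1) = 1·3 = 3 (Pollak)
One tuple (1,2) → sorted (1,2): b_i ≤ i ∀i, a PF.

3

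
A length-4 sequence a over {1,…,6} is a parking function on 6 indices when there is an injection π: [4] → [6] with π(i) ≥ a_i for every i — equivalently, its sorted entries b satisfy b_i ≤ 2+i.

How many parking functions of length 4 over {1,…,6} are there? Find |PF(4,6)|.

|PF(4,6)| = (6−4+1)·(6+1)^(4−1) = 3·343 = 1029 (Konheim–Weiss)
Check (1,1,4,5) → sorted (1,1,4,5): b_i ≤ 2+i ∀i, a PF.

1029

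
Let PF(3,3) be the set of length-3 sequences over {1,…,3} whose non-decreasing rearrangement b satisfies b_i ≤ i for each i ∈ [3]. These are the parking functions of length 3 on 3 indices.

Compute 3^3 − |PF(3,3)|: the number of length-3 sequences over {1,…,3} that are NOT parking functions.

|PF| = 1·4^2 = 1 · 16 = 16 (Konheim–Weiss)
One tuple (3,3,1) → sorted (1,3,3): b_2=3>2, not a PF.
So 27 − 16 = 11 fail.

11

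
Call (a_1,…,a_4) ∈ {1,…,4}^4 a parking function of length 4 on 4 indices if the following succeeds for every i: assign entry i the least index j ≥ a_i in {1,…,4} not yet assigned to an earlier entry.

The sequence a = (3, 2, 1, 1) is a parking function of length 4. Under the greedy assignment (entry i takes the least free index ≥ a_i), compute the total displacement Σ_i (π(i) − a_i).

3

Σπ = 10 ({1..4} each once); Σa = 3+2+1+1 = 7; disp = 10−7 = 3.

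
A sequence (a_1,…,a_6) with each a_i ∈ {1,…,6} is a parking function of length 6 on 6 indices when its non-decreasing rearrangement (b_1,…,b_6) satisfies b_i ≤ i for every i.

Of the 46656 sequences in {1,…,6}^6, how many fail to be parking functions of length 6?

Count = (6+1−6)·(6+1)^{6−1} = 1 · 16807 = 16807
E.g. (5,4,6,6,6,2) → sorted (2,4,5,6,6,6): b_1=2>1, not a PF.
6^6 − 16807 = 46656 − 16807 = 29849

29849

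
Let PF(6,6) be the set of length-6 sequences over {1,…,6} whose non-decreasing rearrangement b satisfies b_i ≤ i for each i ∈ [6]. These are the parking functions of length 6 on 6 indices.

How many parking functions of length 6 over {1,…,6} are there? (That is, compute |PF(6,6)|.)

#PF = (6−6+1)·(6+1)^(6−1) = 1×16807 = 16807 (Konheim–Weiss)
Example (1,6,1,2,1,1) → sorted (1,1,1,1,2,6): b_i ≤ i ∀i, a PF.

16807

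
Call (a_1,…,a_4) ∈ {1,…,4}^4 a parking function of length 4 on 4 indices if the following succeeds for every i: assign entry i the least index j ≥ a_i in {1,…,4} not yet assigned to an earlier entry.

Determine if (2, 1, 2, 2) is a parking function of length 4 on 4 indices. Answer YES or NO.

Rearranged: b = (1, 2, 2, 2).
  b_1=1 ≤ 1
  b_2=2 ≤ 2
  b_3=2 ≤ 3
  b_4=2 ≤ 4
All bounds hold ⇒ YES

YES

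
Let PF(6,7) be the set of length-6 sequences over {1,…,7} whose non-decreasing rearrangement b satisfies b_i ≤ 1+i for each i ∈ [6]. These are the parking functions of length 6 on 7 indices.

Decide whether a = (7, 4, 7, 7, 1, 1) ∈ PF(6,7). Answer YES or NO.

NO

Rearranged: b = (1, 1, 4, 7, 7, 7).
  b_1=1 ≤ 2
  b_2=1 ≤ 3
  b_3=4 ≤ 4
  b_4=7 > 5
  fails at i=4 ⇒ NO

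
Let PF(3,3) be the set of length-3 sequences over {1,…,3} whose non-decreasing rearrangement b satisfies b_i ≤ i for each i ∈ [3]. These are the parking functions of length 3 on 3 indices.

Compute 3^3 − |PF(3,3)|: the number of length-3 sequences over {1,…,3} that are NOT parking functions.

|PF(3,3)| = (3+1−3)·(3+1)^{3−1} = 1×16 = 16
One tuple (3,3,2) → sorted (2,3,3): b_1=2>1, not a PF.
Total 27; non-PF = 27−16 = 11

11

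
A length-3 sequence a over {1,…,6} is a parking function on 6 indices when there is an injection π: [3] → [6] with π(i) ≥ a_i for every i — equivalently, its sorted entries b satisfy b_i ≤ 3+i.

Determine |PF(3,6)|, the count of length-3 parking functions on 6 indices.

|PF(3,6)| = 4·7^2 = 4×49 = 196 (Pollak)
E.g. (3,2,3) → sorted (2,3,3): b_i ≤ 3+i ∀i, a PF.

196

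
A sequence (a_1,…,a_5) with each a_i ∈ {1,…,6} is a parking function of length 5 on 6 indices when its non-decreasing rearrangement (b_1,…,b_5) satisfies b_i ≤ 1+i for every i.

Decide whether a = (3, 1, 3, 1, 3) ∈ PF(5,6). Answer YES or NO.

Sorted: b = (1, 1, 3, 3, 3).
  b_1=1 ≤ 2
  b_2=1 ≤ 3
  b_3=3 ≤ 4
  b_4=3 ≤ 5
  b_5=3 ≤ 6
All bounds hold ⇒ YES

YES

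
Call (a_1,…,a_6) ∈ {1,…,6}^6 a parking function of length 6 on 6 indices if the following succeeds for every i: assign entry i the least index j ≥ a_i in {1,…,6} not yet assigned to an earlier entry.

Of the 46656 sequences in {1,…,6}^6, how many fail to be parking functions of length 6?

|PF| = (7−6)·7^(6−1) = 1×16807 = 16807
One tuple (3,6,6,6,1,5) → sorted (1,3,5,6,6,6): b_2=3>2, not a PF.
So 46656 − 16807 = 29849 fail.

29849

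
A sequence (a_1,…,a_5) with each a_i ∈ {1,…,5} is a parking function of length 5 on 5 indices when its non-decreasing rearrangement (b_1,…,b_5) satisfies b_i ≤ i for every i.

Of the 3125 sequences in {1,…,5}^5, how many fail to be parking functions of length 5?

1829

Count = 1·6^4 = 1·1296 = 1296 [KW]
E.g. (1,5,1,3,5) → sorted (1,1,3,5,5): b_4=5>4, not a PF.
So 3125 − 1296 = 1829 fail.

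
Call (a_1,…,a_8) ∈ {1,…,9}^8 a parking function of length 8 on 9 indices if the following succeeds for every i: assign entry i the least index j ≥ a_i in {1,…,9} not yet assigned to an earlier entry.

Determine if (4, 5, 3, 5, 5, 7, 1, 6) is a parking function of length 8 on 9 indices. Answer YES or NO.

YES

Rearranged: b = (1, 3, 4, 5, 5, 5, 6, 7).
  b_1=1 ≤ 2
  b_2=3 ≤ 3
  b_3=4 ≤ 4
  b_4=5 ≤ 5
  b_5=5 ≤ 6
  b_6=5 ≤ 7
  b_7=6 ≤ 8
  b_8=7 ≤ 9
All bounds hold ⇒ YES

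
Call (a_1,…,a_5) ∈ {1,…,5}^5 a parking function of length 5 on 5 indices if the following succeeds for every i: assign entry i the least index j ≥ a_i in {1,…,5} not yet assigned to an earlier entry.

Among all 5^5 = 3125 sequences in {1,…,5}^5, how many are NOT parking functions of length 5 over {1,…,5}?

|PF(5,5)| = (5−5+1)·(5+1)^(5−1) = 1·1296 = 1296 [KW]
Example (5,2,5,3,3) → sorted (2,3,3,5,5): b_1=2>1, not a PF.
5^5 − 1296 = 3125 − 1296 = 1829

1829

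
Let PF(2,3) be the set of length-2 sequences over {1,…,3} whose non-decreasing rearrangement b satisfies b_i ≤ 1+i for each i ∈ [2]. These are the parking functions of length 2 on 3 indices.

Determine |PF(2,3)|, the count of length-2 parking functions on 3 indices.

|PF(2,3)| = 2·4^1 = 2×4 = 8 (Pollak)
E.g. (3,2) → sorted (2,3): b_i ≤ 1+i ∀i, a PF.

8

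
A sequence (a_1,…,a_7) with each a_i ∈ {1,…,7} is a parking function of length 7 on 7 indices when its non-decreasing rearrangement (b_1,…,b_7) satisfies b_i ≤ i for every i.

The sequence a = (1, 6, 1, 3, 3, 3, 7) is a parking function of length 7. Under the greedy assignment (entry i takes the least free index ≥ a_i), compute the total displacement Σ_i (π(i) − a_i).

Σπ = 28 ({1..7} each once); Σa = 1+6+1+3+3+3+7 = 24; disp = 28−24 = 4.

4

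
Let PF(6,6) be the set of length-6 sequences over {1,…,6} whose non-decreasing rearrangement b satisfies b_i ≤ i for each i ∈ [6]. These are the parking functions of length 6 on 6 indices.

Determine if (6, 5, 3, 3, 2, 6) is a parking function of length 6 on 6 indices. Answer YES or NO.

Rearranged: b = (2, 3, 3, 5, 6, 6).
  b_1=2 > 1
  fails at i=1 ⇒ NO

NO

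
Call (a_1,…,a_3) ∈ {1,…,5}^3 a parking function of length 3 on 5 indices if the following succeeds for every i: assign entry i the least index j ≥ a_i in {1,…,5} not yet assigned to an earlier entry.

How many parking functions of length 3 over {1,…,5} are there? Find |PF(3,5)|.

#PF = (5−3+1)·(5+1)^(3−1) = 3 · 36 = 108 (Pollak)
Example (5,2,2) → sorted (2,2,5): b_i ≤ 2+i ∀i, a PF.

108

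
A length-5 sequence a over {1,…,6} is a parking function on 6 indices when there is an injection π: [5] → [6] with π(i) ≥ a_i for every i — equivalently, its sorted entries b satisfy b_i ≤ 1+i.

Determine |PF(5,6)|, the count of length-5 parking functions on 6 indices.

4802

#PF = (6−5+1)·(6+1)^(5−1) = 2×2401 = 4802
Example (5,1,1,1,2) → sorted (1,1,1,2,5): b_i ≤ 1+i ∀i, a PF.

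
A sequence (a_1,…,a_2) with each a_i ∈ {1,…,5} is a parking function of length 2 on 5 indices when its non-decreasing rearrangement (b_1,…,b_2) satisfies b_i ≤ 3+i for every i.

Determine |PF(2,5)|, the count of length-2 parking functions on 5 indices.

|PF(2,5)| = (5+1−2)·(5+1)^{2−1} = 4·6 = 24 [KW]
One tuple (3,5) → sorted (3,5): b_i ≤ 3+i ∀i, a PF.

24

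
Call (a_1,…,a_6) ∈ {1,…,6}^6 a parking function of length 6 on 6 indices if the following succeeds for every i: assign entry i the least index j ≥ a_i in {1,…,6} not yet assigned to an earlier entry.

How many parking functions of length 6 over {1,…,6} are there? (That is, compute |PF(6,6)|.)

16807

#PF = 1·7^5 = 1 · 16807 = 16807
Example (2,4,1,1,2,6) → sorted (1,1,2,2,4,6): b_i ≤ i ∀i, a PF.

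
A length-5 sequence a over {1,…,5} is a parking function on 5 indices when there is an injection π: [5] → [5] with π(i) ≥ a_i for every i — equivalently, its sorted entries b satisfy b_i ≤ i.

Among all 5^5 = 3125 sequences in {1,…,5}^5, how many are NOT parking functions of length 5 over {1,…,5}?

Count = (6−5)·6^(5−1) = 1 · 1296 = 1296 [KW]
Example (1,4,3,5,4) → sorted (1,3,4,4,5): b_2=3>2, not a PF.
5^5 − 1296 = 3125 − 1296 = 1829

1829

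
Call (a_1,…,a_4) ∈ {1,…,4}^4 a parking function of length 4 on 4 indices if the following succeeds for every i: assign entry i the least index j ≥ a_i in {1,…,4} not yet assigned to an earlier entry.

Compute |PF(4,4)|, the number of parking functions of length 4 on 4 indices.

|PF| = (4−4+1)·(4+1)^(4−1) = 1 · 125 = 125 [KW]
E.g. (3,4,1,2) → sorted (1,2,3,4): b_i ≤ i ∀i, a PF.

125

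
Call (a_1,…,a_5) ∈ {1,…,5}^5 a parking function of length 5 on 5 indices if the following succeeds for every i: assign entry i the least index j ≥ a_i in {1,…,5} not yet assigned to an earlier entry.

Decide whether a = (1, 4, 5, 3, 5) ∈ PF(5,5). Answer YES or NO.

NO

Sorted: b = (1, 3, 4, 5, 5).
  b_1=1 ≤ 1
  b_2=3 > 2
  fails at i=2 ⇒ NO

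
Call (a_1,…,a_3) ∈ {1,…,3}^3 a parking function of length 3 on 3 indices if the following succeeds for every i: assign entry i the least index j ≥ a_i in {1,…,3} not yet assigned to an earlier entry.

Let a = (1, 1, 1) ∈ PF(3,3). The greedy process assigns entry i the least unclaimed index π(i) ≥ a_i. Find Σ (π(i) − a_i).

3

Σπ = 3·4/2 = 6 (π permutes [3]); Σa = 1+1+1 = 3; disp = 6−3 = 3.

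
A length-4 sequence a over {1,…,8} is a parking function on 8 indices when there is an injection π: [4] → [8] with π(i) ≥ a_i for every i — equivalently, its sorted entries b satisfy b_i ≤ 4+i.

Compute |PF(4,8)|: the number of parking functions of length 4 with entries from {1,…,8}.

3645

|PF(4,8)| = (8−4+1)·(8+1)^(4−1) = 5 · 729 = 3645
E.g. (2,2,7,3) → sorted (2,2,3,7): b_i ≤ 4+i ∀i, a PF.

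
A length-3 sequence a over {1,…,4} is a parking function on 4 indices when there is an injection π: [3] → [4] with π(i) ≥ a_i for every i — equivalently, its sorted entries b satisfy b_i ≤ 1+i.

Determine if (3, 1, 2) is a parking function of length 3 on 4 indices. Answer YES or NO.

Rearranged: b = (1, 2, 3).
  b_1=1 ≤ 2
  b_2=2 ≤ 3
  b_3=3 ≤ 4
All bounds hold ⇒ YES

YES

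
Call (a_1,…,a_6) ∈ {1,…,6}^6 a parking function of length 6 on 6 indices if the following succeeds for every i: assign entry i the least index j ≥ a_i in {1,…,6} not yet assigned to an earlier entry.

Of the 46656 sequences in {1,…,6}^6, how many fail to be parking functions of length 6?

29849

|PF(6,6)| = (6−6+1)·(6+1)^(6−1) = 1 · 16807 = 16807 [KW]
One tuple (6,4,1,4,4,4) → sorted (1,4,4,4,4,6): b_2=4>2, not a PF.
So 46656 − 16807 = 29849 fail.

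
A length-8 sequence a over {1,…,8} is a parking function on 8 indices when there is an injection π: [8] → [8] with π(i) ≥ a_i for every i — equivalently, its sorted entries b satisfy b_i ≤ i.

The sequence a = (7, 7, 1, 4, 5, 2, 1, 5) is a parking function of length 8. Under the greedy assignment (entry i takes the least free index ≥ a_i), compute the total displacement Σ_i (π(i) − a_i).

Σπ = 36 ({1..8} each once); Σa = 7+7+1+4+5+2+1+5 = 32; disp = 36−32 = 4.

4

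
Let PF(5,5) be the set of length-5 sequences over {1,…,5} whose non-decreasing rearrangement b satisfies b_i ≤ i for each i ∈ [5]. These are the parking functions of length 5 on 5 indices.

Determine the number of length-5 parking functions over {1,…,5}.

|PF| = (5−5+1)·(5+1)^(5−1) = 1×1296 = 1296 [KW]
Check (3,2,1,1,4) → sorted (1,1,2,3,4): b_i ≤ i ∀i, a PF.

1296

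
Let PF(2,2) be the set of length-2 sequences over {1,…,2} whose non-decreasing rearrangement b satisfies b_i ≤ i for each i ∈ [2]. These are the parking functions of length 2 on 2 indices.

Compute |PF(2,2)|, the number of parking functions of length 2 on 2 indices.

3

#PF = (3−2)·3^(2−1) = 1 · 3 = 3 (Konheim–Weiss)
One tuple (1,2) → sorted (1,2): b_i ≤ i ∀i, a PF.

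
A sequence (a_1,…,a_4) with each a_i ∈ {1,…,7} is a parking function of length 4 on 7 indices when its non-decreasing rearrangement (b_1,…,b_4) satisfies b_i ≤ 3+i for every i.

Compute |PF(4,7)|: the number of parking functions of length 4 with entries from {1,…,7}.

#PF = (8−4)·8^(4−1) = 4·512 = 2048 (Konheim–Weiss)
E.g. (5,6,3,2) → sorted (2,3,5,6): b_i ≤ 3+i ∀i, a PF.

2048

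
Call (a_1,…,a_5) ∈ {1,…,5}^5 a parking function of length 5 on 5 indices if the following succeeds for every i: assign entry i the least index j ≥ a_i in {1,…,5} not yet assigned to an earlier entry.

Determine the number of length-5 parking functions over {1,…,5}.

|PF(5,5)| = 1·6^4 = 1 · 1296 = 1296 (Pollak)
Check (5,1,2,2,1) → sorted (1,1,2,2,5): b_i ≤ i ∀i, a PF.

1296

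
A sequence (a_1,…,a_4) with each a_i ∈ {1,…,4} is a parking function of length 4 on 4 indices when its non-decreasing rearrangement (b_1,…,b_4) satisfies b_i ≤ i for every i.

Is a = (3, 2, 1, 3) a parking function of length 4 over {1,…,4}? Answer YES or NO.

YES

Sorted: b = (1, 2, 3, 3).
  b_1=1 ≤ 1
  b_2=2 ≤ 2
  b_3=3 ≤ 3
  b_4=3 ≤ 4
All bounds hold ⇒ YES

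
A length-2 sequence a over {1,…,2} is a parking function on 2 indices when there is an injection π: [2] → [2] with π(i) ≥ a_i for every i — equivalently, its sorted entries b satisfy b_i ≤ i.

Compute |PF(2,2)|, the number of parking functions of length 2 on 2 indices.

3

#PF = (2−2+1)·(2+1)^(2−1) = 1×3 = 3 [KW]
Check (1,1) → sorted (1,1): b_i ≤ i ∀i, a PF.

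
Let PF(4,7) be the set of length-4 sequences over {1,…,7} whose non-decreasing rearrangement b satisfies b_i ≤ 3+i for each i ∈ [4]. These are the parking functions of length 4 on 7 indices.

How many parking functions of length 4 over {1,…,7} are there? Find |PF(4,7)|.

2048

Count = (8−4)·8^(4−1) = 4 · 512 = 2048 (Konheim–Weiss)
E.g. (1,4,1,1) → sorted (1,1,1,4): b_i ≤ 3+i ∀i, a PF.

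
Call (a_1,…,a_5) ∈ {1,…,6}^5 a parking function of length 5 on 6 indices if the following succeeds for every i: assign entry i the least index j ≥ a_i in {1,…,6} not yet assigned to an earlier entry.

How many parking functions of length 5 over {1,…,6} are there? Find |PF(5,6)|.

4802

|PF(5,6)| = (7−5)·7^(5−1) = 2·2401 = 4802 (Konheim–Weiss)
Example (2,4,3,3,5) → sorted (2,3,3,4,5): b_i ≤ 1+i ∀i, a PF.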